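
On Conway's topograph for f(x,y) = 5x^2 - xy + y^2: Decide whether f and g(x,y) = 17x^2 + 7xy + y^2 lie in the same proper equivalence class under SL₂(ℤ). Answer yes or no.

D₁ = -19, D₂ = -19
f: flip: (5,-1,1)→(1,1,5)
f: reduced (well bottom): (1,1,5) with a≤c, −a<b≤a
g: flip: (17,7,1)→(1,-7,17)
g: translate: b→1 (≡-7 mod 2), so (1,-7,17)→(1,1,5)
g: reduced (well bottom): (1,1,5) with a≤c, −a<b≤a
reduced forms (1, 1, 5) vs (1, 1, 5) ⇒ equivalent

yes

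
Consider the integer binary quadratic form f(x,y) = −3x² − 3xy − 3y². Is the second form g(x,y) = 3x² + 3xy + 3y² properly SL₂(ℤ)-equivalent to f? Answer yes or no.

D₁ = -27, D₂ = -27
f is negative-definite; reduce −f:
−f: reduced (well bottom): (3,3,3) with a≤c, −a<b≤a
flip sign back: reduced form of f is (-3,-3,-3)
g: reduced (well bottom): (3,3,3) with a≤c, −a<b≤a
reduced forms (-3, -3, -3) vs (3, 3, 3) ⇒ inequivalent

no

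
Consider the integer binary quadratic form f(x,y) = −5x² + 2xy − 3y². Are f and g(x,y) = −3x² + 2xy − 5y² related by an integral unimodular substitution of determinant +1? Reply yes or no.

D₁ = -56, D₂ = -56
f is negative-definite; reduce −f:
−f: flip: (5,-2,3)→(3,2,5)
−f: reduced (well bottom): (3,2,5) with a≤c, −a<b≤a
flip sign back: reduced form of f is (-3,-2,-5)
g is negative-definite; reduce −g:
−g: reduced (well bottom): (3,-2,5) with a≤c, −a<b≤a
flip sign back: reduced form of g is (-3,2,-5)
reduced forms (-3, -2, -5) vs (-3, 2, -5) ⇒ inequivalent

no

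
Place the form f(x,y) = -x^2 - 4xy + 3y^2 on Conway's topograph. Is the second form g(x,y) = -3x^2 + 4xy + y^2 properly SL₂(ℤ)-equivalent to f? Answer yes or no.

D₁ = 28, D₂ = 28
river cycle of f (length 4): (3, 4, -1), (-1, 4, 3), (3, 2, -2), (-2, 2, 3)
river cycle of g (length 4): (1, 4, -3), (-3, 2, 2), (2, 2, -3), (-3, 4, 1)
cycles differ ⇒ inequivalent

no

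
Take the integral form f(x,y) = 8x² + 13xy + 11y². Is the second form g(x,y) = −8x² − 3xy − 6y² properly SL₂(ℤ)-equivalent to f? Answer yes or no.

D₁ = -183, D₂ = -183
f: translate: b→-3 (≡13 mod 16), so (8,13,11)→(8,-3,6)
f: flip: (8,-3,6)→(6,3,8)
f: reduced (well bottom): (6,3,8) with a≤c, −a<b≤a
g is negative-definite; reduce −g:
−g: flip: (8,3,6)→(6,-3,8)
−g: reduced (well bottom): (6,-3,8) with a≤c, −a<b≤a
flip sign back: reduced form of g is (-6,3,-8)
reduced forms (6, 3, 8) vs (-6, 3, -8) ⇒ inequivalent

no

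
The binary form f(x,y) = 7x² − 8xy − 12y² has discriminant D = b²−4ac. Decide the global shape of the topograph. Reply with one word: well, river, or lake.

D = b²−4ac = (-8)² − 4·7·(-12) = 400
D = 20² is a perfect square ⇒ form factors over ℤ ⇒ lakes

lake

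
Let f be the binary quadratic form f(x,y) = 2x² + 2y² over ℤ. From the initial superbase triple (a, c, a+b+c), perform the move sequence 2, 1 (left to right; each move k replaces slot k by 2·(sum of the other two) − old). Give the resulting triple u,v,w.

start (2,2,4) = (f(1,0),f(0,1),f(1,1))
replace slot 2: 2·(2+4) − 2 = 10 → (2,10,4)
replace slot 1: 2·(10+4) − 2 = 26 → (26,10,4)

26,10,4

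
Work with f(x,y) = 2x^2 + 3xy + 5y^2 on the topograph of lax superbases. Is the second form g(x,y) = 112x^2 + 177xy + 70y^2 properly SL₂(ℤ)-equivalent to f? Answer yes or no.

D₁ = -31, D₂ = -31
f: translate: b→-1 (≡3 mod 4), so (2,3,5)→(2,-1,4)
f: reduced (well bottom): (2,-1,4) with a≤c, −a<b≤a
g: translate: b→-47 (≡177 mod 224), so (112,177,70)→(112,-47,5)
g: flip: (112,-47,5)→(5,47,112)
g: translate: b→-3 (≡47 mod 10), so (5,47,112)→(5,-3,2)
g: flip: (5,-3,2)→(2,3,5)
g: translate: b→-1 (≡3 mod 4), so (2,3,5)→(2,-1,4)
g: reduced (well bottom): (2,-1,4) with a≤c, −a<b≤a
reduced forms (2, -1, 4) vs (2, -1, 4) ⇒ equivalent

yes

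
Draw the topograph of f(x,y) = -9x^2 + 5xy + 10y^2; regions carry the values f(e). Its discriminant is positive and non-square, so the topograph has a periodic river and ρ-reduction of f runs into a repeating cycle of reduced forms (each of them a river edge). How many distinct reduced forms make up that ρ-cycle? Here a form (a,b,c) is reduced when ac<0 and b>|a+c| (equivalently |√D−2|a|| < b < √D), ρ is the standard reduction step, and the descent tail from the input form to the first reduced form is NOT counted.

D = 385, ⌊√D⌋ = 19
river: ρ → (10,15,-4)
river: ρ → (-4,17,6)
river: ρ → (6,19,-1)
river: ρ → (-1,19,6)
river: ρ → (6,17,-4)
river: ρ → (-4,15,10)
river: ρ → (10,5,-9)
river: ρ → (-9,13,6)
river: ρ → (6,11,-11)
river: ρ → (-11,11,6)
river: ρ → (6,13,-9)
river: ρ → (-9,5,10)
ρ-cycle length = 12 (tail of 0 descent steps not counted)

12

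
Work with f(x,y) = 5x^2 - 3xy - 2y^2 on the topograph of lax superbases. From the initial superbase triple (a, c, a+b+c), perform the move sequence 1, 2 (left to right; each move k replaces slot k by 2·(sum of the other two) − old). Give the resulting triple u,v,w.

start (5,-2,0) = (f(1,0),f(0,1),f(1,1))
replace slot 1: 2·((-2)+0) − 5 = -9 → (-9,-2,0)
replace slot 2: 2·((-9)+0) − (-2) = -16 → (-9,-16,0)

-9,-16,0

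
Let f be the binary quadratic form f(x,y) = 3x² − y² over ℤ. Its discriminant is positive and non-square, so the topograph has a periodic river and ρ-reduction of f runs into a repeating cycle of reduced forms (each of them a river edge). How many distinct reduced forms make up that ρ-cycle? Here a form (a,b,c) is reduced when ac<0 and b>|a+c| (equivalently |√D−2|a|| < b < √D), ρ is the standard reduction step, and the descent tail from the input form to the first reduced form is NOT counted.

D = 12, ⌊√D⌋ = 3
descent: ρ → (-1,2,2)  [lands on river]
river: ρ → (2,2,-1)
ρ-cycle length = 2 (tail of 1 descent step not counted)

2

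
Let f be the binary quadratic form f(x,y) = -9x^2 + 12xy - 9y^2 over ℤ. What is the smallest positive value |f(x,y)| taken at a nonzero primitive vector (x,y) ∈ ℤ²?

translate: b→6 (≡-12 mod 18), so (9,-12,9)→(9,6,6)
flip: (9,6,6)→(6,-6,9)
translate: b→6 (≡-6 mod 12), so (6,-6,9)→(6,6,9)
reduced (well bottom): (6,6,9) with a≤c, −a<b≤a
well minimum |f| = |-6| = 6 (negative-definite)

6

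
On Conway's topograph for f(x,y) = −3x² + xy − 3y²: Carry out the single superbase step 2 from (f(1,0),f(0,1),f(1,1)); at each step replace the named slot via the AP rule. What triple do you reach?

start (-3,-3,-5) = (f(1,0),f(0,1),f(1,1))
replace slot 2: 2·((-3)+(-5)) − (-3) = -13 → (-3,-13,-5)

-3,-13,-5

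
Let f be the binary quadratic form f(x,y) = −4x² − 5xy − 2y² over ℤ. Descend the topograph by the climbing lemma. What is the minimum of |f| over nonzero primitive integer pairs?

translate: b→-3 (≡5 mod 8), so (4,5,2)→(4,-3,1)
flip: (4,-3,1)→(1,3,4)
translate: b→1 (≡3 mod 2), so (1,3,4)→(1,1,2)
reduced (well bottom): (1,1,2) with a≤c, −a<b≤a
well minimum |f| = |-1| = 1 (negative-definite)

1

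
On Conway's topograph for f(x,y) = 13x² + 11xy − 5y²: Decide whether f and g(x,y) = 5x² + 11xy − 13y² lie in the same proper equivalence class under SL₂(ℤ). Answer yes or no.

D₁ = 381, D₂ = 381
river cycle of f (length 6): (-5, 19, 1), (1, 19, -5), (-5, 11, 13), (13, 15, -3), (-3, 15, 13), (13, 11, -5)
river cycle of g (length 6): (-13, 15, 3), (3, 15, -13), (-13, 11, 5), (5, 19, -1), (-1, 19, 5), (5, 11, -13)
cycles differ ⇒ inequivalent

no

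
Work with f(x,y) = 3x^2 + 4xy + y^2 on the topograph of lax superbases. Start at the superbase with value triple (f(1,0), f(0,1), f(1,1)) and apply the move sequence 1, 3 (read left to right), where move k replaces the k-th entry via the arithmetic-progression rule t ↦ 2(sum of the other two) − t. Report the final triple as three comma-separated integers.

start (3,1,8) = (f(1,0),f(0,1),f(1,1))
replace slot 1: 2·(1+8) − 3 = 15 → (15,1,8)
replace slot 3: 2·(15+1) − 8 = 24 → (15,1,24)

15,1,24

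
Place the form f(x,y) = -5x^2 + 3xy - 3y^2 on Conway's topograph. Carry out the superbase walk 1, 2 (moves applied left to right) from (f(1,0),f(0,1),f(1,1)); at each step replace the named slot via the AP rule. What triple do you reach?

start (-5,-3,-5) = (f(1,0),f(0,1),f(1,1))
replace slot 1: 2·((-3)+(-5)) − (-5) = -11 → (-11,-3,-5)
replace slot 2: 2·((-11)+(-5)) − (-3) = -29 → (-11,-29,-5)

-11,-29,-5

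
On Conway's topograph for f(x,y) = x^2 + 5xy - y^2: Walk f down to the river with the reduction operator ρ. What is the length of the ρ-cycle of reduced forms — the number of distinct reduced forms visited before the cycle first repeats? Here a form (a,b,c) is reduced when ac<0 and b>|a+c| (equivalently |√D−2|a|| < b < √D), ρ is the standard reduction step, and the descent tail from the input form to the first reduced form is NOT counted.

D = 29, ⌊√D⌋ = 5
river: ρ → (-1,5,1)
river: ρ → (1,5,-1)
ρ-cycle length = 2 (tail of 0 descent steps not counted)

2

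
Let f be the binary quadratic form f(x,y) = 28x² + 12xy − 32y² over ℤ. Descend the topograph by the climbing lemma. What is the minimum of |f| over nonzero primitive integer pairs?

river: ρ → (-32,52,8)
river: ρ → (8,60,-4)
river: ρ → (-4,60,8)
river: ρ → (8,52,-32)
river: ρ → (-32,12,28)
river: ρ → (28,44,-16)
river: ρ → (-16,52,16)
river: ρ → (16,44,-28)
river: ρ → (-28,12,32)
river: ρ → (32,52,-8)
river: ρ → (-8,60,4)
river: ρ → (4,60,-8)
river: ρ → (-8,52,32)
river: ρ → (32,12,-28)
river: ρ → (-28,44,16)
river: ρ → (16,52,-16)
river: ρ → (-16,44,28)
river: ρ → (28,12,-32)
closes: descent 0, river 18
min |a| on river = 4

4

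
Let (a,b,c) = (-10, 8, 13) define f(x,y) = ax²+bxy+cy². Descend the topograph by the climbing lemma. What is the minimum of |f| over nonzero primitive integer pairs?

river: ρ → (13,18,-5)
river: ρ → (-5,22,5)
river: ρ → (5,18,-13)
river: ρ → (-13,8,10)
river: ρ → (10,12,-11)
river: ρ → (-11,10,11)
river: ρ → (11,12,-10)
river: ρ → (-10,8,13)
closes: descent 0, river 8
min |a| on river = 5

5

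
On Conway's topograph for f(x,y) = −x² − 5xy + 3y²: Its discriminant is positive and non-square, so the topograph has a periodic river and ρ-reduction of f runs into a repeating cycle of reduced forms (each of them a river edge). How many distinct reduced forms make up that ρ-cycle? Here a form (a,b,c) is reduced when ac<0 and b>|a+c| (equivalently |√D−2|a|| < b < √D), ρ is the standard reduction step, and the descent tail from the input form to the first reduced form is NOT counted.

D = 37, ⌊√D⌋ = 6
descent: ρ → (3,5,-1)  [lands on river]
river: ρ → (-1,5,3)
river: ρ → (3,1,-3)
river: ρ → (-3,5,1)
river: ρ → (1,5,-3)
river: ρ → (-3,1,3)
ρ-cycle length = 6 (tail of 1 descent step not counted)

6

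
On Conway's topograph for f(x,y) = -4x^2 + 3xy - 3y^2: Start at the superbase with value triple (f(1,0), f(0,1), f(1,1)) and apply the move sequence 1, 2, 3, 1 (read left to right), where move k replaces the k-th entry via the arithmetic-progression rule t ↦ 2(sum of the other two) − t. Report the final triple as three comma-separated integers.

start (-4,-3,-4) = (f(1,0),f(0,1),f(1,1))
replace slot 1: 2·((-3)+(-4)) − (-4) = -10 → (-10,-3,-4)
replace slot 2: 2·((-10)+(-4)) − (-3) = -25 → (-10,-25,-4)
replace slot 3: 2·((-10)+(-25)) − (-4) = -66 → (-10,-25,-66)
replace slot 1: 2·((-25)+(-66)) − (-10) = -172 → (-172,-25,-66)

-172,-25,-66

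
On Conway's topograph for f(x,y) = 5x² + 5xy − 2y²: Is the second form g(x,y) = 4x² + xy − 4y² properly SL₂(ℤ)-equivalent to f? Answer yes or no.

D₁ = 65, D₂ = 65
river cycle of f (length 6): (-2, 7, 2), (2, 5, -5), (-5, 5, 2), (2, 7, -2), (-2, 5, 5), (5, 5, -2)
river cycle of g (length 6): (-4, 7, 1), (1, 7, -4), (-4, 1, 4), (4, 7, -1), (-1, 7, 4), (4, 1, -4)
cycles differ ⇒ inequivalent

no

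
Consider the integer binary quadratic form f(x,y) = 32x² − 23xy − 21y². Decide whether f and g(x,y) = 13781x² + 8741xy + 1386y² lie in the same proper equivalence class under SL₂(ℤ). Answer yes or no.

D₁ = 3217, D₂ = 3217
river cycle of f (length 146): (-21, 23, 32), (32, 41, -12), (-12, 55, 4), (4, 49, -51), (-51, 53, 2), (2, 55, -24), (-24, 41, 16), (16, 55, -3), (-3, 53, 34), (34, 15, -22), … (136 more)
river cycle of g (length 146): (32, 41, -12), (-12, 55, 4), (4, 49, -51), (-51, 53, 2), (2, 55, -24), (-24, 41, 16), (16, 55, -3), (-3, 53, 34), (34, 15, -22), (-22, 29, 27), … (136 more)
cycles coincide ⇒ equivalent

yes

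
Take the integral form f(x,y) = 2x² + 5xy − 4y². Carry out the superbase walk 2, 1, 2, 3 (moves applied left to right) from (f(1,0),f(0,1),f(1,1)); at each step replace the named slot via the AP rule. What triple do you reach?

start (2,-4,3) = (f(1,0),f(0,1),f(1,1))
replace slot 2: 2·(2+3) − (-4) = 14 → (2,14,3)
replace slot 1: 2·(14+3) − 2 = 32 → (32,14,3)
replace slot 2: 2·(32+3) − 14 = 56 → (32,56,3)
replace slot 3: 2·(32+56) − 3 = 173 → (32,56,173)

32,56,173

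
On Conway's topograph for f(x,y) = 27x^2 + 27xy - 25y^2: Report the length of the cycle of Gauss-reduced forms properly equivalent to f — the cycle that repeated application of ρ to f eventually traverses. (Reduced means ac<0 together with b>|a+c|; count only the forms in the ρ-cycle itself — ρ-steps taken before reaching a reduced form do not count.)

D = 3429, ⌊√D⌋ = 58
river: ρ → (-25,23,29)
river: ρ → (29,35,-19)
river: ρ → (-19,41,23)
river: ρ → (23,51,-9)
river: ρ → (-9,57,5)
river: ρ → (5,53,-31)
river: ρ → (-31,9,27)
river: ρ → (27,45,-13)
river: ρ → (-13,33,45)
river: ρ → (45,57,-1)
river: ρ → (-1,57,45)
river: ρ → (45,33,-13)
river: ρ → (-13,45,27)
river: ρ → (27,9,-31)
river: ρ → (-31,53,5)
river: ρ → (5,57,-9)
river: ρ → (-9,51,23)
river: ρ → (23,41,-19)
river: ρ → (-19,35,29)
river: ρ → (29,23,-25)
river: ρ → (-25,27,27)
river: ρ → (27,27,-25)
ρ-cycle length = 22 (tail of 0 descent steps not counted)

22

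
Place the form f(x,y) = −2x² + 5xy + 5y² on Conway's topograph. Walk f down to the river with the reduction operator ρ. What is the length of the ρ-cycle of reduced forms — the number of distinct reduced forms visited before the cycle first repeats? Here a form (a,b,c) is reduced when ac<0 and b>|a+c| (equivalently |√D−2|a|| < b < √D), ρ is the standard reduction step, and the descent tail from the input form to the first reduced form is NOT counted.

D = 65, ⌊√D⌋ = 8
river: ρ → (5,5,-2)
river: ρ → (-2,7,2)
river: ρ → (2,5,-5)
river: ρ → (-5,5,2)
river: ρ → (2,7,-2)
river: ρ → (-2,5,5)
ρ-cycle length = 6 (tail of 0 descent steps not counted)

6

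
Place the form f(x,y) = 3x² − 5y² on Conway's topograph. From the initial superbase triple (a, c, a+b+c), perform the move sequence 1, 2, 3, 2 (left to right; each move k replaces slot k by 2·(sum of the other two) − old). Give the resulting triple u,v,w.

start (3,-5,-2) = (f(1,0),f(0,1),f(1,1))
replace slot 1: 2·((-5)+(-2)) − 3 = -17 → (-17,-5,-2)
replace slot 2: 2·((-17)+(-2)) − (-5) = -33 → (-17,-33,-2)
replace slot 3: 2·((-17)+(-33)) − (-2) = -98 → (-17,-33,-98)
replace slot 2: 2·((-17)+(-98)) − (-33) = -197 → (-17,-197,-98)

-17,-197,-98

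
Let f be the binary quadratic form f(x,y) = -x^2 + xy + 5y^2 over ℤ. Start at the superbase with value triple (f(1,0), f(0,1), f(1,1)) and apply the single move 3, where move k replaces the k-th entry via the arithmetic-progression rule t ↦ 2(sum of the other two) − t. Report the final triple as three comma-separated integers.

start (-1,5,5) = (f(1,0),f(0,1),f(1,1))
replace slot 3: 2·((-1)+5) − 5 = 3 → (-1,5,3)

-1,5,3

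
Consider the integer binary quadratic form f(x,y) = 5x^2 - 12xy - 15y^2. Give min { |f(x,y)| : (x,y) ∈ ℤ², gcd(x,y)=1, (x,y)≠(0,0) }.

descent: ρ → (-15,12,5)  [lands on river]
river: ρ → (5,18,-6)
river: ρ → (-6,18,5)
river: ρ → (5,12,-15)
river: ρ → (-15,18,2)
river: ρ → (2,18,-15)
closes: descent 1, river 6
min |a| on river = 2

2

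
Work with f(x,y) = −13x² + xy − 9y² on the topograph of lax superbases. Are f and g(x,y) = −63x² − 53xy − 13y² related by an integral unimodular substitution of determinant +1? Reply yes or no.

D₁ = -467, D₂ = -467
f is negative-definite; reduce −f:
−f: flip: (13,-1,9)→(9,1,13)
−f: reduced (well bottom): (9,1,13) with a≤c, −a<b≤a
flip sign back: reduced form of f is (-9,-1,-13)
g is negative-definite; reduce −g:
−g: flip: (63,53,13)→(13,-53,63)
−g: translate: b→-1 (≡-53 mod 26), so (13,-53,63)→(13,-1,9)
−g: flip: (13,-1,9)→(9,1,13)
−g: reduced (well bottom): (9,1,13) with a≤c, −a<b≤a
flip sign back: reduced form of g is (-9,-1,-13)
reduced forms (-9, -1, -13) vs (-9, -1, -13) ⇒ equivalent

yes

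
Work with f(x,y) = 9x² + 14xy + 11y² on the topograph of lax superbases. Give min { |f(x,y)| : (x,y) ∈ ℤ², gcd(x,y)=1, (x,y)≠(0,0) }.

translate: b→-4 (≡14 mod 18), so (9,14,11)→(9,-4,6)
flip: (9,-4,6)→(6,4,9)
reduced (well bottom): (6,4,9) with a≤c, −a<b≤a
well minimum = a = 6

6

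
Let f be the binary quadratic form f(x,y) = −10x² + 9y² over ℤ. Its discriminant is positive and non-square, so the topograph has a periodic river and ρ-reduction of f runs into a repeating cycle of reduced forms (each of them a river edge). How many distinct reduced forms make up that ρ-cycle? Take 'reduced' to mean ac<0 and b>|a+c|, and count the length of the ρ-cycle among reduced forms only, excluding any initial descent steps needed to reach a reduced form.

D = 360, ⌊√D⌋ = 18
descent: ρ → (9,18,-1)  [lands on river]
river: ρ → (-1,18,9)
ρ-cycle length = 2 (tail of 1 descent step not counted)

2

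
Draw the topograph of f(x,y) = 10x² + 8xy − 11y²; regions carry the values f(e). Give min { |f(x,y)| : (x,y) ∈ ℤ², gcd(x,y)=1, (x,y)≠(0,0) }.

river: ρ → (-11,14,7)
river: ρ → (7,14,-11)
river: ρ → (-11,8,10)
river: ρ → (10,12,-9)
river: ρ → (-9,6,13)
river: ρ → (13,20,-2)
river: ρ → (-2,20,13)
river: ρ → (13,6,-9)
river: ρ → (-9,12,10)
river: ρ → (10,8,-11)
closes: descent 0, river 10
min |a| on river = 2

2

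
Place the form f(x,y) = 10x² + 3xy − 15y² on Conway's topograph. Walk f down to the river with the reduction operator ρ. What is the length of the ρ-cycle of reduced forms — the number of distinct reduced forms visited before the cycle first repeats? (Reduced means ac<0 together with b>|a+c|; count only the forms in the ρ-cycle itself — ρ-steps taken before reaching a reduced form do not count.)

D = 609, ⌊√D⌋ = 24
descent: ρ → (-15,-3,10)
descent: ρ → (10,23,-2)  [lands on river]
river: ρ → (-2,21,21)
river: ρ → (21,21,-2)
river: ρ → (-2,23,10)
river: ρ → (10,17,-8)
river: ρ → (-8,15,12)
river: ρ → (12,9,-11)
river: ρ → (-11,13,10)
river: ρ → (10,7,-14)
river: ρ → (-14,21,3)
river: ρ → (3,21,-14)
river: ρ → (-14,7,10)
river: ρ → (10,13,-11)
river: ρ → (-11,9,12)
river: ρ → (12,15,-8)
river: ρ → (-8,17,10)
ρ-cycle length = 16 (tail of 2 descent steps not counted)

16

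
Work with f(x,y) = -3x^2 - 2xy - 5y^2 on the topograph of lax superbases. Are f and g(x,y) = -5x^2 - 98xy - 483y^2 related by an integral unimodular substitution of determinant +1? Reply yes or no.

D₁ = -56, D₂ = -56
f is negative-definite; reduce −f:
−f: reduced (well bottom): (3,2,5) with a≤c, −a<b≤a
flip sign back: reduced form of f is (-3,-2,-5)
g is negative-definite; reduce −g:
−g: translate: b→-2 (≡98 mod 10), so (5,98,483)→(5,-2,3)
−g: flip: (5,-2,3)→(3,2,5)
−g: reduced (well bottom): (3,2,5) with a≤c, −a<b≤a
flip sign back: reduced form of g is (-3,-2,-5)
reduced forms (-3, -2, -5) vs (-3, -2, -5) ⇒ equivalent

yes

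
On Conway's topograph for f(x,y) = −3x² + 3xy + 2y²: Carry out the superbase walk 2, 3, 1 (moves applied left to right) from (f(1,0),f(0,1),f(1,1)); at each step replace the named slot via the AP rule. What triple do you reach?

start (-3,2,2) = (f(1,0),f(0,1),f(1,1))
replace slot 2: 2·((-3)+2) − 2 = -4 → (-3,-4,2)
replace slot 3: 2·((-3)+(-4)) − 2 = -16 → (-3,-4,-16)
replace slot 1: 2·((-4)+(-16)) − (-3) = -37 → (-37,-4,-16)

-37,-4,-16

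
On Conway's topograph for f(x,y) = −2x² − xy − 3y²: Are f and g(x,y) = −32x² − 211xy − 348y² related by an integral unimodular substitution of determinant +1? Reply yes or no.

D₁ = -23, D₂ = -23
f is negative-definite; reduce −f:
−f: reduced (well bottom): (2,1,3) with a≤c, −a<b≤a
flip sign back: reduced form of f is (-2,-1,-3)
g is negative-definite; reduce −g:
−g: translate: b→19 (≡211 mod 64), so (32,211,348)→(32,19,3)
−g: flip: (32,19,3)→(3,-19,32)
−g: translate: b→-1 (≡-19 mod 6), so (3,-19,32)→(3,-1,2)
−g: flip: (3,-1,2)→(2,1,3)
−g: reduced (well bottom): (2,1,3) with a≤c, −a<b≤a
flip sign back: reduced form of g is (-2,-1,-3)
reduced forms (-2, -1, -3) vs (-2, -1, -3) ⇒ equivalent

yes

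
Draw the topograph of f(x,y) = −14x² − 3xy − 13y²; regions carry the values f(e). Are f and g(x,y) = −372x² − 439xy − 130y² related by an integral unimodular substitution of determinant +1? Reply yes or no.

D₁ = -719, D₂ = -719
f is negative-definite; reduce −f:
−f: flip: (14,3,13)→(13,-3,14)
−f: reduced (well bottom): (13,-3,14) with a≤c, −a<b≤a
flip sign back: reduced form of f is (-13,3,-14)
g is negative-definite; reduce −g:
−g: translate: b→-305 (≡439 mod 744), so (372,439,130)→(372,-305,63)
−g: flip: (372,-305,63)→(63,305,372)
−g: translate: b→53 (≡305 mod 126), so (63,305,372)→(63,53,14)
−g: flip: (63,53,14)→(14,-53,63)
−g: translate: b→3 (≡-53 mod 28), so (14,-53,63)→(14,3,13)
−g: flip: (14,3,13)→(13,-3,14)
−g: reduced (well bottom): (13,-3,14) with a≤c, −a<b≤a
flip sign back: reduced form of g is (-13,3,-14)
reduced forms (-13, 3, -14) vs (-13, 3, -14) ⇒ equivalent

yes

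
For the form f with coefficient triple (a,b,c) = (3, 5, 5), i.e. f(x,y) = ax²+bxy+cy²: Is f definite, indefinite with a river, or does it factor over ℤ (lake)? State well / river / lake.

D = b²−4ac = 5² − 4·3·5 = -35
D < 0 ⇒ definite ⇒ every region one sign ⇒ single well

well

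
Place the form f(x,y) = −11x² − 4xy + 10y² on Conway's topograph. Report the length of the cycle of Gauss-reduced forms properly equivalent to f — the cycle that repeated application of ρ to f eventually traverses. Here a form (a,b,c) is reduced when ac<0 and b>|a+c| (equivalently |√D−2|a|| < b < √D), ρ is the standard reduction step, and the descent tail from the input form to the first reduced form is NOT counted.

D = 456, ⌊√D⌋ = 21
descent: ρ → (10,4,-11)  [lands on river]
river: ρ → (-11,18,3)
river: ρ → (3,18,-11)
river: ρ → (-11,4,10)
river: ρ → (10,16,-5)
river: ρ → (-5,14,13)
river: ρ → (13,12,-6)
river: ρ → (-6,12,13)
river: ρ → (13,14,-5)
river: ρ → (-5,16,10)
ρ-cycle length = 10 (tail of 1 descent step not counted)

10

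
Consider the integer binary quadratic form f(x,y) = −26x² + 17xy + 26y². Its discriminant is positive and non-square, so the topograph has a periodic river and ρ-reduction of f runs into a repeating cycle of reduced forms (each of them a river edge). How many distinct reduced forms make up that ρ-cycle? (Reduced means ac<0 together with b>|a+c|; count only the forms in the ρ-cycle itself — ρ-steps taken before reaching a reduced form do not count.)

D = 2993, ⌊√D⌋ = 54
river: ρ → (26,35,-17)
river: ρ → (-17,33,28)
river: ρ → (28,23,-22)
river: ρ → (-22,21,29)
river: ρ → (29,37,-14)
river: ρ → (-14,47,14)
river: ρ → (14,37,-29)
river: ρ → (-29,21,22)
river: ρ → (22,23,-28)
river: ρ → (-28,33,17)
river: ρ → (17,35,-26)
river: ρ → (-26,17,26)
ρ-cycle length = 12 (tail of 0 descent steps not counted)

12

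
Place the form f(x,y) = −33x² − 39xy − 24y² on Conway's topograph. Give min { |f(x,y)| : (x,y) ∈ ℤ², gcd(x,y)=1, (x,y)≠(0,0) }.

translate: b→-27 (≡39 mod 66), so (33,39,24)→(33,-27,18)
flip: (33,-27,18)→(18,27,33)
translate: b→-9 (≡27 mod 36), so (18,27,33)→(18,-9,24)
reduced (well bottom): (18,-9,24) with a≤c, −a<b≤a
well minimum |f| = |-18| = 18 (negative-definite)

18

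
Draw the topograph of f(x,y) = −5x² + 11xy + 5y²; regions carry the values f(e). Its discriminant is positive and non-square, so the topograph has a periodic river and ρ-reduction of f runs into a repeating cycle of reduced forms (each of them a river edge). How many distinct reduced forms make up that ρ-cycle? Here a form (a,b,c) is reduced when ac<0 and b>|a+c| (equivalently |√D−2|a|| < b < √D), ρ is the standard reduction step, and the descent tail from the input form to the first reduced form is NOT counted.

D = 221, ⌊√D⌋ = 14
river: ρ → (5,9,-7)
river: ρ → (-7,5,7)
river: ρ → (7,9,-5)
river: ρ → (-5,11,5)
ρ-cycle length = 4 (tail of 0 descent steps not counted)

4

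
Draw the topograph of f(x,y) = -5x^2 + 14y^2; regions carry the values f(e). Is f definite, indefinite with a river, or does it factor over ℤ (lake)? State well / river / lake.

D = b²−4ac = 0² − 4·(-5)·14 = 280
D > 0 non-square ⇒ indefinite ⇒ periodic river

river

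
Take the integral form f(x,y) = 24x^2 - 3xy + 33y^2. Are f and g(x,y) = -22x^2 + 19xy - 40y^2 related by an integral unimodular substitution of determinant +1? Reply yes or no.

D₁ = -3159, D₂ = -3159
f: reduced (well bottom): (24,-3,33) with a≤c, −a<b≤a
g is negative-definite; reduce −g:
−g: reduced (well bottom): (22,-19,40) with a≤c, −a<b≤a
flip sign back: reduced form of g is (-22,19,-40)
reduced forms (24, -3, 33) vs (-22, 19, -40) ⇒ inequivalent

no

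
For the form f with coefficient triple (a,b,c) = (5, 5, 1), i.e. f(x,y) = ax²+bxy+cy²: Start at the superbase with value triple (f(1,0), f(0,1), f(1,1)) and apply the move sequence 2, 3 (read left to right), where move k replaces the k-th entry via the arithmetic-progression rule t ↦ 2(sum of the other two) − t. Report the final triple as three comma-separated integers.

start (5,1,11) = (f(1,0),f(0,1),f(1,1))
replace slot 2: 2·(5+11) − 1 = 31 → (5,31,11)
replace slot 3: 2·(5+31) − 11 = 61 → (5,31,61)

5,31,61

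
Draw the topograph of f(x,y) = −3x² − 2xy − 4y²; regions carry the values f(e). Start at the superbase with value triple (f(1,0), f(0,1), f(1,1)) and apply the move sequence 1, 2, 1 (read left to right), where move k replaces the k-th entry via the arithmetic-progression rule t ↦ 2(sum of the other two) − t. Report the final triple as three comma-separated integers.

start (-3,-4,-9) = (f(1,0),f(0,1),f(1,1))
replace slot 1: 2·((-4)+(-9)) − (-3) = -23 → (-23,-4,-9)
replace slot 2: 2·((-23)+(-9)) − (-4) = -60 → (-23,-60,-9)
replace slot 1: 2·((-60)+(-9)) − (-23) = -115 → (-115,-60,-9)

-115,-60,-9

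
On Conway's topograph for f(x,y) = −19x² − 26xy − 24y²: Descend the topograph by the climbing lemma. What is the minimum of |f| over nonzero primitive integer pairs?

translate: b→-12 (≡26 mod 38), so (19,26,24)→(19,-12,17)
flip: (19,-12,17)→(17,12,19)
reduced (well bottom): (17,12,19) with a≤c, −a<b≤a
well minimum |f| = |-17| = 17 (negative-definite)

17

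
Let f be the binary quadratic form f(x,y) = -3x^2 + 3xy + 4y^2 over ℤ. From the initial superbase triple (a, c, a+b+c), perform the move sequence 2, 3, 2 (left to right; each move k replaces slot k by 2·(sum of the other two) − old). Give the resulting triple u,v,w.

start (-3,4,4) = (f(1,0),f(0,1),f(1,1))
replace slot 2: 2·((-3)+4) − 4 = -2 → (-3,-2,4)
replace slot 3: 2·((-3)+(-2)) − 4 = -14 → (-3,-2,-14)
replace slot 2: 2·((-3)+(-14)) − (-2) = -32 → (-3,-32,-14)

-3,-32,-14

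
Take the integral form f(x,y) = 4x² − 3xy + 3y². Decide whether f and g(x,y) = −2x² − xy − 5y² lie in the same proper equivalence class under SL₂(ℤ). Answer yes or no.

D₁ = -39, D₂ = -39
f: flip: (4,-3,3)→(3,3,4)
f: reduced (well bottom): (3,3,4) with a≤c, −a<b≤a
g is negative-definite; reduce −g:
−g: reduced (well bottom): (2,1,5) with a≤c, −a<b≤a
flip sign back: reduced form of g is (-2,-1,-5)
reduced forms (3, 3, 4) vs (-2, -1, -5) ⇒ inequivalent

no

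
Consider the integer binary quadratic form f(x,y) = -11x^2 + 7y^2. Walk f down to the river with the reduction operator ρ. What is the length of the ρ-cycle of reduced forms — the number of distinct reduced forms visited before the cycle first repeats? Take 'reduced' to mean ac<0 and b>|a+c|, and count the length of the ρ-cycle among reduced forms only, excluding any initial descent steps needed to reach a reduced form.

D = 308, ⌊√D⌋ = 17
descent: ρ → (7,14,-4)  [lands on river]
river: ρ → (-4,10,13)
river: ρ → (13,16,-1)
river: ρ → (-1,16,13)
river: ρ → (13,10,-4)
river: ρ → (-4,14,7)
ρ-cycle length = 6 (tail of 1 descent step not counted)

6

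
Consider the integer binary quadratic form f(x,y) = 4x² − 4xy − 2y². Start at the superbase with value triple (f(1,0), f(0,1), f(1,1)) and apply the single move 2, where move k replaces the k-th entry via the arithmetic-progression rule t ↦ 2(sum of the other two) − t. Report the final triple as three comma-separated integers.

start (4,-2,-2) = (f(1,0),f(0,1),f(1,1))
replace slot 2: 2·(4+(-2)) − (-2) = 6 → (4,6,-2)

4,6,-2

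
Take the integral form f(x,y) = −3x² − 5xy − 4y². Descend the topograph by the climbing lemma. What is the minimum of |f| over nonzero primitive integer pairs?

translate: b→-1 (≡5 mod 6), so (3,5,4)→(3,-1,2)
flip: (3,-1,2)→(2,1,3)
reduced (well bottom): (2,1,3) with a≤c, −a<b≤a
well minimum |f| = |-2| = 2 (negative-definite)

2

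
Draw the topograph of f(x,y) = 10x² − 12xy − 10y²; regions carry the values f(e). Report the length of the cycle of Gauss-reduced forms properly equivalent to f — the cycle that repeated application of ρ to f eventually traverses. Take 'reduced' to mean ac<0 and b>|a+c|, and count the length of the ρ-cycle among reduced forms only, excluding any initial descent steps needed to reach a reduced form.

D = 544, ⌊√D⌋ = 23
descent: ρ → (-10,12,10)  [lands on river]
river: ρ → (10,8,-12)
river: ρ → (-12,16,6)
river: ρ → (6,20,-6)
river: ρ → (-6,16,12)
river: ρ → (12,8,-10)
ρ-cycle length = 6 (tail of 1 descent step not counted)

6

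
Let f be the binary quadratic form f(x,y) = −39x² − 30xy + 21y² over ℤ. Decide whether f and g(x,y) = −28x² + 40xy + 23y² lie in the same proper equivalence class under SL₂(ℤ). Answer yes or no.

D₁ = 4176, D₂ = 4176
river cycle of f (length 10): (21, 30, -39), (-39, 48, 12), (12, 48, -39), (-39, 30, 21), (21, 54, -15), (-15, 36, 48), (48, 60, -3), (-3, 60, 48), (48, 36, -15), (-15, 54, 21)
river cycle of g (length 20): (23, 52, -16), (-16, 44, 35), (35, 26, -25), (-25, 24, 36), (36, 48, -13), (-13, 56, 20), (20, 64, -1), (-1, 64, 20), (20, 56, -13), (-13, 48, 36), … (10 more)
cycles differ ⇒ inequivalent

no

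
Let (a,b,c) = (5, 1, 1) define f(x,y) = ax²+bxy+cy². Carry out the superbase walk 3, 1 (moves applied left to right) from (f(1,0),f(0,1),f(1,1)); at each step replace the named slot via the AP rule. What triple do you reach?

start (5,1,7) = (f(1,0),f(0,1),f(1,1))
replace slot 3: 2·(5+1) − 7 = 5 → (5,1,5)
replace slot 1: 2·(1+5) − 5 = 7 → (7,1,5)

7,1,5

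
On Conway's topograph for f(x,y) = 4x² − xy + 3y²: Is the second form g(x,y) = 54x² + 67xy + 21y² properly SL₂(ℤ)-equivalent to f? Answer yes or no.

D₁ = -47, D₂ = -47
f: flip: (4,-1,3)→(3,1,4)
f: reduced (well bottom): (3,1,4) with a≤c, −a<b≤a
g: translate: b→-41 (≡67 mod 108), so (54,67,21)→(54,-41,8)
g: flip: (54,-41,8)→(8,41,54)
g: translate: b→-7 (≡41 mod 16), so (8,41,54)→(8,-7,3)
g: flip: (8,-7,3)→(3,7,8)
g: translate: b→1 (≡7 mod 6), so (3,7,8)→(3,1,4)
g: reduced (well bottom): (3,1,4) with a≤c, −a<b≤a
reduced forms (3, 1, 4) vs (3, 1, 4) ⇒ equivalent

yes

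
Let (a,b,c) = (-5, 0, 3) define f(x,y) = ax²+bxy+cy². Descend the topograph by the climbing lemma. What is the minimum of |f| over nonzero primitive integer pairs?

descent: ρ → (3,6,-2)  [lands on river]
river: ρ → (-2,6,3)
closes: descent 1, river 2
min |a| on river = 2

2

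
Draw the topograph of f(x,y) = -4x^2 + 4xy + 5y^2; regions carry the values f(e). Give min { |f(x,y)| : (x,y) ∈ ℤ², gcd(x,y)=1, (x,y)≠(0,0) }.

river: ρ → (5,6,-3)
river: ρ → (-3,6,5)
river: ρ → (5,4,-4)
river: ρ → (-4,4,5)
closes: descent 0, river 4
min |a| on river = 3

3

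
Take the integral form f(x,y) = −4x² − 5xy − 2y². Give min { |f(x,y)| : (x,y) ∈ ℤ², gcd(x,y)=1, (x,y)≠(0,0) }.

translate: b→-3 (≡5 mod 8), so (4,5,2)→(4,-3,1)
flip: (4,-3,1)→(1,3,4)
translate: b→1 (≡3 mod 2), so (1,3,4)→(1,1,2)
reduced (well bottom): (1,1,2) with a≤c, −a<b≤a
well minimum |f| = |-1| = 1 (negative-definite)

1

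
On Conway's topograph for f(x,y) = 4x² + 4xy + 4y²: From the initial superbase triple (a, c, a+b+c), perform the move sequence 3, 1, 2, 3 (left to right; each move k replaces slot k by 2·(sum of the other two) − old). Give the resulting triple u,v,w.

start (4,4,12) = (f(1,0),f(0,1),f(1,1))
replace slot 3: 2·(4+4) − 12 = 4 → (4,4,4)
replace slot 1: 2·(4+4) − 4 = 12 → (12,4,4)
replace slot 2: 2·(12+4) − 4 = 28 → (12,28,4)
replace slot 3: 2·(12+28) − 4 = 76 → (12,28,76)

12,28,76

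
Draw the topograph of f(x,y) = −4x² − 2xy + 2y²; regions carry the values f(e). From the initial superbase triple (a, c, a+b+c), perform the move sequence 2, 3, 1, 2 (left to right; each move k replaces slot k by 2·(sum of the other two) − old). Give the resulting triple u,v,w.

start (-4,2,-4) = (f(1,0),f(0,1),f(1,1))
replace slot 2: 2·((-4)+(-4)) − 2 = -18 → (-4,-18,-4)
replace slot 3: 2·((-4)+(-18)) − (-4) = -40 → (-4,-18,-40)
replace slot 1: 2·((-18)+(-40)) − (-4) = -112 → (-112,-18,-40)
replace slot 2: 2·((-112)+(-40)) − (-18) = -286 → (-112,-286,-40)

-112,-286,-40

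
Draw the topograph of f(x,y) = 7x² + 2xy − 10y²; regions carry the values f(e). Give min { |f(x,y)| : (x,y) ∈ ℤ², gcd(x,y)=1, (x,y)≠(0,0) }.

descent: ρ → (-10,-2,7)
descent: ρ → (7,16,-1)  [lands on river]
river: ρ → (-1,16,7)
river: ρ → (7,12,-5)
river: ρ → (-5,8,11)
river: ρ → (11,14,-2)
river: ρ → (-2,14,11)
river: ρ → (11,8,-5)
river: ρ → (-5,12,7)
closes: descent 2, river 8
min |a| on river = 1

1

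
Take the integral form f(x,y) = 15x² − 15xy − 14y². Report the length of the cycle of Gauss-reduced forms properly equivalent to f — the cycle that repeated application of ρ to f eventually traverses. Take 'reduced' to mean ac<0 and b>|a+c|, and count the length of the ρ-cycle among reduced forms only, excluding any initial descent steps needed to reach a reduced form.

D = 1065, ⌊√D⌋ = 32
descent: ρ → (-14,15,15)  [lands on river]
river: ρ → (15,15,-14)
river: ρ → (-14,13,16)
river: ρ → (16,19,-11)
river: ρ → (-11,25,10)
river: ρ → (10,15,-21)
river: ρ → (-21,27,4)
river: ρ → (4,29,-14)
river: ρ → (-14,27,6)
river: ρ → (6,21,-26)
river: ρ → (-26,31,1)
river: ρ → (1,31,-26)
river: ρ → (-26,21,6)
river: ρ → (6,27,-14)
river: ρ → (-14,29,4)
river: ρ → (4,27,-21)
river: ρ → (-21,15,10)
river: ρ → (10,25,-11)
river: ρ → (-11,19,16)
river: ρ → (16,13,-14)
ρ-cycle length = 20 (tail of 1 descent step not counted)

20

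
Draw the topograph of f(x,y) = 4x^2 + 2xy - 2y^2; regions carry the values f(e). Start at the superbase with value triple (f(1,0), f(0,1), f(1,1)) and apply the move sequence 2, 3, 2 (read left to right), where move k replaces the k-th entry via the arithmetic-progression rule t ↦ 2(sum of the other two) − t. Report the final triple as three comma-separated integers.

start (4,-2,4) = (f(1,0),f(0,1),f(1,1))
replace slot 2: 2·(4+4) − (-2) = 18 → (4,18,4)
replace slot 3: 2·(4+18) − 4 = 40 → (4,18,40)
replace slot 2: 2·(4+40) − 18 = 70 → (4,70,40)

4,70,40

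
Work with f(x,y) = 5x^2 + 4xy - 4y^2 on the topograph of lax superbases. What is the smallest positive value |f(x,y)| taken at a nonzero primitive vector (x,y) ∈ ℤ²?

river: ρ → (-4,4,5)
river: ρ → (5,6,-3)
river: ρ → (-3,6,5)
river: ρ → (5,4,-4)
closes: descent 0, river 4
min |a| on river = 3

3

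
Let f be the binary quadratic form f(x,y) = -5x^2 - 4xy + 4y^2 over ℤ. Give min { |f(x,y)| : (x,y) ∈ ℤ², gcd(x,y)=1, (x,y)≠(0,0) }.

descent: ρ → (4,4,-5)  [lands on river]
river: ρ → (-5,6,3)
river: ρ → (3,6,-5)
river: ρ → (-5,4,4)
closes: descent 1, river 4
min |a| on river = 3

3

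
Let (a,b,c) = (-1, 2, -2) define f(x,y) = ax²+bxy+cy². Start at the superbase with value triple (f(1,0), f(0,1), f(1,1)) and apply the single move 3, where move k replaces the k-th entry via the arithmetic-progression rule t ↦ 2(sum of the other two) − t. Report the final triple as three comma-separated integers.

start (-1,-2,-1) = (f(1,0),f(0,1),f(1,1))
replace slot 3: 2·((-1)+(-2)) − (-1) = -5 → (-1,-2,-5)

-1,-2,-5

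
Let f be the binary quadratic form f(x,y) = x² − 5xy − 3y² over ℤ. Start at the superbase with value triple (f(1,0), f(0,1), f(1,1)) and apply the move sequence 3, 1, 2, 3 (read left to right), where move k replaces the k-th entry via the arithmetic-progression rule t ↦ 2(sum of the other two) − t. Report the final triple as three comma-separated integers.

start (1,-3,-7) = (f(1,0),f(0,1),f(1,1))
replace slot 3: 2·(1+(-3)) − (-7) = 3 → (1,-3,3)
replace slot 1: 2·((-3)+3) − 1 = -1 → (-1,-3,3)
replace slot 2: 2·((-1)+3) − (-3) = 7 → (-1,7,3)
replace slot 3: 2·((-1)+7) − 3 = 9 → (-1,7,9)

-1,7,9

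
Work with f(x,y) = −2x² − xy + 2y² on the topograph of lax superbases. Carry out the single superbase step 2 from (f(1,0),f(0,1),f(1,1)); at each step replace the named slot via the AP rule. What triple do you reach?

start (-2,2,-1) = (f(1,0),f(0,1),f(1,1))
replace slot 2: 2·((-2)+(-1)) − 2 = -8 → (-2,-8,-1)

-2,-8,-1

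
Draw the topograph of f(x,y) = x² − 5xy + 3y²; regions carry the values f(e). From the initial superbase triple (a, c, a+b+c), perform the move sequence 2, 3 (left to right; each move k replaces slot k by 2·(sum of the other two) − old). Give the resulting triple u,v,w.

start (1,3,-1) = (f(1,0),f(0,1),f(1,1))
replace slot 2: 2·(1+(-1)) − 3 = -3 → (1,-3,-1)
replace slot 3: 2·(1+(-3)) − (-1) = -3 → (1,-3,-3)

1,-3,-3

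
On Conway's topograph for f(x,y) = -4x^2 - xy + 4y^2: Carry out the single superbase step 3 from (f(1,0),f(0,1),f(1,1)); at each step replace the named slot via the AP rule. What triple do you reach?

start (-4,4,-1) = (f(1,0),f(0,1),f(1,1))
replace slot 3: 2·((-4)+4) − (-1) = 1 → (-4,4,1)

-4,4,1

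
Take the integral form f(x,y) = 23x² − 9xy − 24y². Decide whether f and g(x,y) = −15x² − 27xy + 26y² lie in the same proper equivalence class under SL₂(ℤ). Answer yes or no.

D₁ = 2289, D₂ = 2289
river cycle of f (length 14): (-24, 9, 23), (23, 37, -10), (-10, 43, 11), (11, 45, -6), (-6, 39, 32), (32, 25, -13), (-13, 27, 30), (30, 33, -10), (-10, 47, 2), (2, 45, -33), … (4 more)
river cycle of g (length 18): (26, 27, -15), (-15, 33, 20), (20, 47, -1), (-1, 47, 20), (20, 33, -15), (-15, 27, 26), (26, 25, -16), (-16, 39, 12), (12, 33, -25), (-25, 17, 20), … (8 more)
cycles differ ⇒ inequivalent

no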